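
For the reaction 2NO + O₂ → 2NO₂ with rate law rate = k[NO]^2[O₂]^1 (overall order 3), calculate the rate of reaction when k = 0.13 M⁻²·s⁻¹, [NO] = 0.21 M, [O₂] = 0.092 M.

0.0005274 M/s

Step 1: The rate law is rate = k[NO]^2[O₂]^1, overall order = 2+1 = 3
Step 2: Substitute values: rate = 0.13 × (0.21)^2 × (0.092)^1
Step 3: rate = 0.13 × 0.0441 × 0.092 = 0.000527436 M/s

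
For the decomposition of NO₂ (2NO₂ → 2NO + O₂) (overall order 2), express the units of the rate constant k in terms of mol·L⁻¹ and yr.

(mol·L⁻¹)⁻¹·yr⁻¹

Step 1: For overall order n, rate = k × (concentration)^n.
Step 2: Rate has units mol·L⁻¹·yr⁻¹; concentration term has units (mol·L⁻¹)^2.
Step 3: k = rate / (concentration)^n, so units of k = (mol·L⁻¹)^(1-2)·yr⁻¹ = (mol·L⁻¹)⁻¹·yr⁻¹.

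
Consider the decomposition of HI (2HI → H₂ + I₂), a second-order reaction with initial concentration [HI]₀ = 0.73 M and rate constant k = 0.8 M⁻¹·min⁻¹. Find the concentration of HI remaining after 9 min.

0.1167 M

Step 1: For a second-order reaction: 1/[HI] = 1/[HI]₀ + kt
Step 2: 1/[HI] = 1/0.73 + 0.8 × 9
Step 3: 1/[HI] = 1.37 + 7.2 = 8.57
Step 4: [HI] = 1/8.57 = 0.1167 M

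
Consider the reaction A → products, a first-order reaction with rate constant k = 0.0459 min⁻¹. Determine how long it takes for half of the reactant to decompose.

15.1 min

Step 1: For a first-order reaction, t₁/₂ = ln(2)/k
Step 2: t₁/₂ = ln(2)/0.0459
Step 3: t₁/₂ = 0.6931/0.0459 = 15.1 min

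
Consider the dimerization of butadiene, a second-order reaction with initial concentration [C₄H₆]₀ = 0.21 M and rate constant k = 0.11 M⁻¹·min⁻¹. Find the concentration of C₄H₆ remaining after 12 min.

0.1644 M

Step 1: For a second-order reaction: 1/[C₄H₆] = 1/[C₄H₆]₀ + kt
Step 2: 1/[C₄H₆] = 1/0.21 + 0.11 × 12
Step 3: 1/[C₄H₆] = 4.762 + 1.32 = 6.082
Step 4: [C₄H₆] = 1/6.082 = 0.1644 M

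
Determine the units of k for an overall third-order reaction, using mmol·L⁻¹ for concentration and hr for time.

(mmol·L⁻¹)⁻²·hr⁻¹

Step 1: For overall order n, rate = k × (concentration)^n.
Step 2: Rate has units mmol·L⁻¹·hr⁻¹; concentration term has units (mmol·L⁻¹)^3.
Step 3: k = rate / (concentration)^n, so units of k = (mmol·L⁻¹)^(1-3)·hr⁻¹ = (mmol·L⁻¹)⁻²·hr⁻¹.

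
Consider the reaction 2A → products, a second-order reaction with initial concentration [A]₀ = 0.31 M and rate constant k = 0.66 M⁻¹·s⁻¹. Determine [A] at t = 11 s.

0.09537 M

Step 1: For a second-order reaction: 1/[A] = 1/[A]₀ + kt
Step 2: 1/[A] = 1/0.31 + 0.66 × 11
Step 3: 1/[A] = 3.226 + 7.26 = 10.49
Step 4: [A] = 1/10.49 = 0.09537 M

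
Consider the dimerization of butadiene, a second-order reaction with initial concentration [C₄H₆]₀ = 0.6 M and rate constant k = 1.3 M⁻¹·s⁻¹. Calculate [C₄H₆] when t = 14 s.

0.05034 M

Step 1: For a second-order reaction: 1/[C₄H₆] = 1/[C₄H₆]₀ + kt
Step 2: 1/[C₄H₆] = 1/0.6 + 1.3 × 14
Step 3: 1/[C₄H₆] = 1.667 + 18.2 = 19.87
Step 4: [C₄H₆] = 1/19.87 = 0.05034 M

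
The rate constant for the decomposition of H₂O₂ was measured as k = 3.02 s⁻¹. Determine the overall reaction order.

first order (1)

Step 1: The units of k for an nth-order reaction are (concentration)^(1-n)·(time)⁻¹.
Step 2: Here k has units s⁻¹, so the concentration exponent is 0.
Step 3: 1 - n = 0 ⇒ n = 1. The reaction is first order.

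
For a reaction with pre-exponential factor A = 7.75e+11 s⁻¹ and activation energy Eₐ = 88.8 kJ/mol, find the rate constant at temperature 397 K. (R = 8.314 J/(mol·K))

1.60e+00 s⁻¹

Step 1: Use the Arrhenius equation: k = A × exp(-Eₐ/RT)
Step 2: Convert Eₐ to J/mol: 88.8 kJ/mol = 88800 J/mol
Step 3: Calculate the exponent: -Eₐ/(RT) = -88800/(8.314 × 397) = -26.90373
Step 4: k = 7.75e+11 × exp(-26.90373)
Step 5: k = 7.75e+11 × 2.06947e-12 = 1.6038e+00 s⁻¹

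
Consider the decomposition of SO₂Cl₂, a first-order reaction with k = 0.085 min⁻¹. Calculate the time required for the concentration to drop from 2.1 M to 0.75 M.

12.11 min

Step 1: For first-order: t = ln([SO₂Cl₂]₀/[SO₂Cl₂])/k
Step 2: t = ln(2.1/0.75)/0.085
Step 3: t = ln(2.8)/0.085
Step 4: t = 1.03/0.085 = 12.11 min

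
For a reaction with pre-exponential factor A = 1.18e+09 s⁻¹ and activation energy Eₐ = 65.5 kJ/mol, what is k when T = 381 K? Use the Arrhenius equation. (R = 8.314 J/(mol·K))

1.23e+00 s⁻¹

Step 1: Use the Arrhenius equation: k = A × exp(-Eₐ/RT)
Step 2: Convert Eₐ to J/mol: 65.5 kJ/mol = 65500 J/mol
Step 3: Calculate the exponent: -Eₐ/(RT) = -65500/(8.314 × 381) = -20.67789
Step 4: k = 1.18e+09 × exp(-20.67789)
Step 5: k = 1.18e+09 × 1.04642e-09 = 1.2348e+00 s⁻¹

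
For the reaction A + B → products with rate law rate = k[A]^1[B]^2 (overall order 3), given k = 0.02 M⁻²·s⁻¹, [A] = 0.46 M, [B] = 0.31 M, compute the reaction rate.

0.0008841 M/s

Step 1: The rate law is rate = k[A]^1[B]^2, overall order = 1+2 = 3
Step 2: Substitute values: rate = 0.02 × (0.46)^1 × (0.31)^2
Step 3: rate = 0.02 × 0.46 × 0.0961 = 0.00088412 M/s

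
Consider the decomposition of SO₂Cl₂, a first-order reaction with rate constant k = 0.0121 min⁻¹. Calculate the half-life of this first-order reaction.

57.28 min

Step 1: For a first-order reaction, t₁/₂ = ln(2)/k
Step 2: t₁/₂ = ln(2)/0.0121
Step 3: t₁/₂ = 0.6931/0.0121 = 57.28 min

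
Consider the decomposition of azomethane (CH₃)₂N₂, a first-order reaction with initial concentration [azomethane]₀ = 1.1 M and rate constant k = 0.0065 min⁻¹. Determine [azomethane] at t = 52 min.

0.7845 M

Step 1: For a first-order reaction: [azomethane] = [azomethane]₀ × e^(-kt)
Step 2: [azomethane] = 1.1 × e^(-0.0065 × 52)
Step 3: [azomethane] = 1.1 × e^(-0.338)
Step 4: [azomethane] = 1.1 × 0.713195 = 0.7845 M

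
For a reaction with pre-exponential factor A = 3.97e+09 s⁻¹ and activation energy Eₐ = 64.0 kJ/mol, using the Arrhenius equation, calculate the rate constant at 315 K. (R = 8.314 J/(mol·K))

9.68e-02 s⁻¹

Step 1: Use the Arrhenius equation: k = A × exp(-Eₐ/RT)
Step 2: Convert Eₐ to J/mol: 64.0 kJ/mol = 64000 J/mol
Step 3: Calculate the exponent: -Eₐ/(RT) = -64000/(8.314 × 315) = -24.43765
Step 4: k = 3.97e+09 × exp(-24.43765)
Step 5: k = 3.97e+09 × 2.43704e-11 = 9.6750e-02 s⁻¹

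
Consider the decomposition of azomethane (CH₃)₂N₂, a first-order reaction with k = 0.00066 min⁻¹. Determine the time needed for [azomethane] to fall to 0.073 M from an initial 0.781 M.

3591 min

Step 1: For first-order: t = ln([azomethane]₀/[azomethane])/k
Step 2: t = ln(0.781/0.073)/0.00066
Step 3: t = ln(10.7)/0.00066
Step 4: t = 2.37/0.00066 = 3591 min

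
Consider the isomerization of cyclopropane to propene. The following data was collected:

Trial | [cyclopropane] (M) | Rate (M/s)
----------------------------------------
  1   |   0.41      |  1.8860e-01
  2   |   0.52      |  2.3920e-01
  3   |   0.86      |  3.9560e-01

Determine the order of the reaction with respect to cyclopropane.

first order (1)

Step 1: Compare trials to find order n where rate₂/rate₁ = ([cyclopropane]₂/[cyclopropane]₁)^n
Step 2: rate₂/rate₁ = 2.3920e-01/1.8860e-01 = 1.268
Step 3: [cyclopropane]₂/[cyclopropane]₁ = 0.52/0.41 = 1.268
Step 4: n = ln(1.268)/ln(1.268) = 1.00 ≈ 1
Step 5: The reaction is first order in cyclopropane.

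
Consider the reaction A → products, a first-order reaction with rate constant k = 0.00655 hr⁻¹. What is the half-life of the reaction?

105.8 hr

Step 1: For a first-order reaction, t₁/₂ = ln(2)/k
Step 2: t₁/₂ = ln(2)/0.00655
Step 3: t₁/₂ = 0.6931/0.00655 = 105.8 hr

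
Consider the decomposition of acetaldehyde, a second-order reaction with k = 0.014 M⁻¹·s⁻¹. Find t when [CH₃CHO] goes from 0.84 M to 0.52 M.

52.33 s

Step 1: For second-order: t = (1/[CH₃CHO] - 1/[CH₃CHO]₀)/k
Step 2: t = (1/0.52 - 1/0.84)/0.014
Step 3: t = (1.923 - 1.19)/0.014
Step 4: t = 0.7326/0.014 = 52.33 s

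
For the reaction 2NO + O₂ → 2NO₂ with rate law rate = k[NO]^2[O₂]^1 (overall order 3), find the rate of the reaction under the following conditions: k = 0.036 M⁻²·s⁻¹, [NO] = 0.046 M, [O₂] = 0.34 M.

2.59e-05 M/s

Step 1: The rate law is rate = k[NO]^2[O₂]^1, overall order = 2+1 = 3
Step 2: Substitute values: rate = 0.036 × (0.046)^2 × (0.34)^1
Step 3: rate = 0.036 × 0.002116 × 0.34 = 2.58998e-05 M/s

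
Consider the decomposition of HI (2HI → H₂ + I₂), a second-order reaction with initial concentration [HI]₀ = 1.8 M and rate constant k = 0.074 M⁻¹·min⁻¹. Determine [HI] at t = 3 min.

1.286 M

Step 1: For a second-order reaction: 1/[HI] = 1/[HI]₀ + kt
Step 2: 1/[HI] = 1/1.8 + 0.074 × 3
Step 3: 1/[HI] = 0.5556 + 0.222 = 0.7776
Step 4: [HI] = 1/0.7776 = 1.286 M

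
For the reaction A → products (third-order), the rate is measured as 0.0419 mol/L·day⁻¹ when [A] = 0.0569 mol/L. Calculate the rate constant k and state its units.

227.4 (mol/L)⁻²·day⁻¹

Step 1: rate = k[A]^3, so k = rate / [A]^3.
Step 2: k = 0.0419 / (0.0569)^3 = 0.0419 / 0.0001842.
Step 3: k = 227.4 (mol/L)⁻²·day⁻¹.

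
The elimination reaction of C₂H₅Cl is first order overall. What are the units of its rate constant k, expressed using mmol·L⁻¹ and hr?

hr⁻¹

Step 1: For overall order n, rate = k × (concentration)^n.
Step 2: Rate has units mmol·L⁻¹·hr⁻¹; concentration term has units (mmol·L⁻¹)^1.
Step 3: k = rate / (concentration)^n, so units of k = (mmol·L⁻¹)^(1-1)·hr⁻¹ = hr⁻¹.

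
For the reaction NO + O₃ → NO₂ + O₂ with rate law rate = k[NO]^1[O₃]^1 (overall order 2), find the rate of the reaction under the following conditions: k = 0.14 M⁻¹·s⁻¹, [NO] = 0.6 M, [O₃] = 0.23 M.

0.01932 M/s

Step 1: The rate law is rate = k[NO]^1[O₃]^1, overall order = 1+1 = 2
Step 2: Substitute values: rate = 0.14 × (0.6)^1 × (0.23)^1
Step 3: rate = 0.14 × 0.6 × 0.23 = 0.01932 M/s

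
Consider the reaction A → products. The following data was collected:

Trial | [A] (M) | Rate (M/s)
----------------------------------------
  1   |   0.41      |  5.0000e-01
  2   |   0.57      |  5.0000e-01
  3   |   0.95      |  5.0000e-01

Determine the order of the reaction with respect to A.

zeroth order (0)

Step 1: Compare trials - when concentration changes, rate stays constant.
Step 2: rate₂/rate₁ = 5.0000e-01/5.0000e-01 = 1
Step 3: [A]₂/[A]₁ = 0.57/0.41 = 1.39
Step 4: Since rate ratio ≈ (conc ratio)^0, the reaction is zeroth order.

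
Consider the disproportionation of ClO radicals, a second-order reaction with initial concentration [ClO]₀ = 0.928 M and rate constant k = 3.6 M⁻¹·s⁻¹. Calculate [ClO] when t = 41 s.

0.006726 M

Step 1: For a second-order reaction: 1/[ClO] = 1/[ClO]₀ + kt
Step 2: 1/[ClO] = 1/0.928 + 3.6 × 41
Step 3: 1/[ClO] = 1.078 + 147.6 = 148.7
Step 4: [ClO] = 1/148.7 = 0.006726 M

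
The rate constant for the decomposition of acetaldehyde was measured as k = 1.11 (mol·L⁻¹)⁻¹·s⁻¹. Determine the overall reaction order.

second order (2)

Step 1: The units of k for an nth-order reaction are (concentration)^(1-n)·(time)⁻¹.
Step 2: Here k has units (mol·L⁻¹)⁻¹·s⁻¹, so the concentration exponent is -1.
Step 3: 1 - n = -1 ⇒ n = 2. The reaction is second order.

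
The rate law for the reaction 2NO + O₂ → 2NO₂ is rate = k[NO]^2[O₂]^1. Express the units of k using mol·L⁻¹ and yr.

(mol·L⁻¹)⁻²·yr⁻¹

Step 1: Overall order = 2 + 1 = 3.
Step 2: rate has units mol·L⁻¹·yr⁻¹; [NO]^2[O₂]^1 has units (mol·L⁻¹)^3.
Step 3: k = rate/([NO]^2[O₂]^1), so units of k = (mol·L⁻¹)^(1-3)·yr⁻¹ = (mol·L⁻¹)⁻²·yr⁻¹.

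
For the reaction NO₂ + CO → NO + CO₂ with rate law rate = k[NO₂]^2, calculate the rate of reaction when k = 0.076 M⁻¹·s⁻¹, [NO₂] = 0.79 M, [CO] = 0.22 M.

0.04743 M/s

Step 1: The rate law is rate = k[NO₂]^2
Step 2: Note that the rate does not depend on [CO] (zero order in CO).
Step 3: rate = 0.076 × (0.79)^2 = 0.0474316 M/s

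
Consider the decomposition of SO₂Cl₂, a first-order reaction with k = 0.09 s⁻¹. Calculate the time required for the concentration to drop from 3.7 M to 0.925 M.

15.4 s

Step 1: For first-order: t = ln([SO₂Cl₂]₀/[SO₂Cl₂])/k
Step 2: t = ln(3.7/0.925)/0.09
Step 3: t = ln(4)/0.09
Step 4: t = 1.386/0.09 = 15.4 s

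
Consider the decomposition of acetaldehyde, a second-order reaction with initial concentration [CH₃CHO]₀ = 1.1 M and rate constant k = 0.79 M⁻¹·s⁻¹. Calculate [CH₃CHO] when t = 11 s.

0.1042 M

Step 1: For a second-order reaction: 1/[CH₃CHO] = 1/[CH₃CHO]₀ + kt
Step 2: 1/[CH₃CHO] = 1/1.1 + 0.79 × 11
Step 3: 1/[CH₃CHO] = 0.9091 + 8.69 = 9.599
Step 4: [CH₃CHO] = 1/9.599 = 0.1042 M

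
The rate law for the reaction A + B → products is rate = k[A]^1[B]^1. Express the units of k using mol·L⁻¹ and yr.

(mol·L⁻¹)⁻¹·yr⁻¹

Step 1: Overall order = 1 + 1 = 2.
Step 2: rate has units mol·L⁻¹·yr⁻¹; [A]^1[B]^1 has units (mol·L⁻¹)^2.
Step 3: k = rate/([A]^1[B]^1), so units of k = (mol·L⁻¹)^(1-2)·yr⁻¹ = (mol·L⁻¹)⁻¹·yr⁻¹.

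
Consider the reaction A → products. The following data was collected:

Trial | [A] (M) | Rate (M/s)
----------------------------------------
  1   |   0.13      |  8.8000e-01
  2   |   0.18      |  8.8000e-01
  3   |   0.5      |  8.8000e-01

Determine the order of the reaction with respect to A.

zeroth order (0)

Step 1: Compare trials - when concentration changes, rate stays constant.
Step 2: rate₂/rate₁ = 8.8000e-01/8.8000e-01 = 1
Step 3: [A]₂/[A]₁ = 0.18/0.13 = 1.385
Step 4: Since rate ratio ≈ (conc ratio)^0, the reaction is zeroth order.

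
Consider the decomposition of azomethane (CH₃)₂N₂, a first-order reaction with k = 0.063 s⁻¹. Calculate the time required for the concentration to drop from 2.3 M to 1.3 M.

9.056 s

Step 1: For first-order: t = ln([azomethane]₀/[azomethane])/k
Step 2: t = ln(2.3/1.3)/0.063
Step 3: t = ln(1.769)/0.063
Step 4: t = 0.5705/0.063 = 9.056 s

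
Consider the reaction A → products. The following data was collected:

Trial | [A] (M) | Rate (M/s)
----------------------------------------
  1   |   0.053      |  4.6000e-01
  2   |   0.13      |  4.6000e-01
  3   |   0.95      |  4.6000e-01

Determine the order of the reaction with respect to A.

zeroth order (0)

Step 1: Compare trials - when concentration changes, rate stays constant.
Step 2: rate₂/rate₁ = 4.6000e-01/4.6000e-01 = 1
Step 3: [A]₂/[A]₁ = 0.13/0.053 = 2.453
Step 4: Since rate ratio ≈ (conc ratio)^0, the reaction is zeroth order.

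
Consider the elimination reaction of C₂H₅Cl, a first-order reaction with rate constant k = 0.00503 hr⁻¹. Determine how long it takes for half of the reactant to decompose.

137.8 hr

Step 1: For a first-order reaction, t₁/₂ = ln(2)/k
Step 2: t₁/₂ = ln(2)/0.00503
Step 3: t₁/₂ = 0.6931/0.00503 = 137.8 hr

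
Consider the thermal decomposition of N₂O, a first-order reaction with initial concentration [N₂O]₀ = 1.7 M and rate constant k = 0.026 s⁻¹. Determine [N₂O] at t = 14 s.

1.181 M

Step 1: For a first-order reaction: [N₂O] = [N₂O]₀ × e^(-kt)
Step 2: [N₂O] = 1.7 × e^(-0.026 × 14)
Step 3: [N₂O] = 1.7 × e^(-0.364)
Step 4: [N₂O] = 1.7 × 0.694891 = 1.181 M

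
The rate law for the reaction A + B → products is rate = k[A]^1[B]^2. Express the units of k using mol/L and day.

(mol/L)⁻²·day⁻¹

Step 1: Overall order = 1 + 2 = 3.
Step 2: rate has units mol/L·day⁻¹; [A]^1[B]^2 has units (mol/L)^3.
Step 3: k = rate/([A]^1[B]^2), so units of k = (mol/L)^(1-3)·day⁻¹ = (mol/L)⁻²·day⁻¹.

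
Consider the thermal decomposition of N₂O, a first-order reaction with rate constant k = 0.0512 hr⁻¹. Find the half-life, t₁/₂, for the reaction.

13.54 hr

Step 1: For a first-order reaction, t₁/₂ = ln(2)/k
Step 2: t₁/₂ = ln(2)/0.0512
Step 3: t₁/₂ = 0.6931/0.0512 = 13.54 hr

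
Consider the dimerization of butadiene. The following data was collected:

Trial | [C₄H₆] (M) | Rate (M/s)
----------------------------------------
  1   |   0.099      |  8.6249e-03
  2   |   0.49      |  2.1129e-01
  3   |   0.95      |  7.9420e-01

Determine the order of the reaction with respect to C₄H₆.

second order (2)

Step 1: Compare trials to find order n where rate₂/rate₁ = ([C₄H₆]₂/[C₄H₆]₁)^n
Step 2: rate₂/rate₁ = 2.1129e-01/8.6249e-03 = 24.5
Step 3: [C₄H₆]₂/[C₄H₆]₁ = 0.49/0.099 = 4.949
Step 4: n = ln(24.5)/ln(4.949) = 2.00 ≈ 2
Step 5: The reaction is second order in C₄H₆.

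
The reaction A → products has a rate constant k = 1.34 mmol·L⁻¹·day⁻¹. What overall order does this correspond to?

zeroth order (0)

Step 1: The units of k for an nth-order reaction are (concentration)^(1-n)·(time)⁻¹.
Step 2: Here k has units mmol·L⁻¹·day⁻¹, so the concentration exponent is 1.
Step 3: 1 - n = 1 ⇒ n = 0. The reaction is zeroth order.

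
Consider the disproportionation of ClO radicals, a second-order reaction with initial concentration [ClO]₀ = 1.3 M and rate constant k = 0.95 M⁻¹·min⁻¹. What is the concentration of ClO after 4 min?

0.2189 M

Step 1: For a second-order reaction: 1/[ClO] = 1/[ClO]₀ + kt
Step 2: 1/[ClO] = 1/1.3 + 0.95 × 4
Step 3: 1/[ClO] = 0.7692 + 3.8 = 4.569
Step 4: [ClO] = 1/4.569 = 0.2189 M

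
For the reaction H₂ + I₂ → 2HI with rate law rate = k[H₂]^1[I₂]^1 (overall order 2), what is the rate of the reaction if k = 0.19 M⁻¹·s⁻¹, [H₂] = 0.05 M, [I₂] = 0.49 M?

0.004655 M/s

Step 1: The rate law is rate = k[H₂]^1[I₂]^1, overall order = 1+1 = 2
Step 2: Substitute values: rate = 0.19 × (0.05)^1 × (0.49)^1
Step 3: rate = 0.19 × 0.05 × 0.49 = 0.004655 M/s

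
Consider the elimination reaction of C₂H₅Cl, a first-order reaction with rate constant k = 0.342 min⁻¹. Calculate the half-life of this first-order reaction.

2.027 min

Step 1: For a first-order reaction, t₁/₂ = ln(2)/k
Step 2: t₁/₂ = ln(2)/0.342
Step 3: t₁/₂ = 0.6931/0.342 = 2.027 min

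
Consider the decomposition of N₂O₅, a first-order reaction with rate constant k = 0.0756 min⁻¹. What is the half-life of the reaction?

9.169 min

Step 1: For a first-order reaction, t₁/₂ = ln(2)/k
Step 2: t₁/₂ = ln(2)/0.0756
Step 3: t₁/₂ = 0.6931/0.0756 = 9.169 min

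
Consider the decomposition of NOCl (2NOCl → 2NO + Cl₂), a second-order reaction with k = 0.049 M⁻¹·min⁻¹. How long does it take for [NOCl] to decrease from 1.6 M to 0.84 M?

11.54 min

Step 1: For second-order: t = (1/[NOCl] - 1/[NOCl]₀)/k
Step 2: t = (1/0.84 - 1/1.6)/0.049
Step 3: t = (1.19 - 0.625)/0.049
Step 4: t = 0.5655/0.049 = 11.54 min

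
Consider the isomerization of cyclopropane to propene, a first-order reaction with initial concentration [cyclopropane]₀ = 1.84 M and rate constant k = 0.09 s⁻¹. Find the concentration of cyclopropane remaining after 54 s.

0.01426 M

Step 1: For a first-order reaction: [cyclopropane] = [cyclopropane]₀ × e^(-kt)
Step 2: [cyclopropane] = 1.84 × e^(-0.09 × 54)
Step 3: [cyclopropane] = 1.84 × e^(-4.86)
Step 4: [cyclopropane] = 1.84 × 0.00775048 = 0.01426 M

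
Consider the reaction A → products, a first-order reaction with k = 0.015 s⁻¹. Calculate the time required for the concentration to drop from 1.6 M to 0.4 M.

92.42 s

Step 1: For first-order: t = ln([A]₀/[A])/k
Step 2: t = ln(1.6/0.4)/0.015
Step 3: t = ln(4)/0.015
Step 4: t = 1.386/0.015 = 92.42 s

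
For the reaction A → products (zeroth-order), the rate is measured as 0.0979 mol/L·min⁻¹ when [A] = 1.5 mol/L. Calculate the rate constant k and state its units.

0.0979 mol/L·min⁻¹

Step 1: For a zeroth-order reaction, rate = k (independent of concentration).
Step 2: k = rate = 0.0979 mol/L·min⁻¹.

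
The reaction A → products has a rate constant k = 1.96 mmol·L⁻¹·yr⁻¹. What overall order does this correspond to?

zeroth order (0)

Step 1: The units of k for an nth-order reaction are (concentration)^(1-n)·(time)⁻¹.
Step 2: Here k has units mmol·L⁻¹·yr⁻¹, so the concentration exponent is 1.
Step 3: 1 - n = 1 ⇒ n = 0. The reaction is zeroth order.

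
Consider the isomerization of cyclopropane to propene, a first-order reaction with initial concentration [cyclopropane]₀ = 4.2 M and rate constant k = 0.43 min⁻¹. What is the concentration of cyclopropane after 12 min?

0.02412 M

Step 1: For a first-order reaction: [cyclopropane] = [cyclopropane]₀ × e^(-kt)
Step 2: [cyclopropane] = 4.2 × e^(-0.43 × 12)
Step 3: [cyclopropane] = 4.2 × e^(-5.16)
Step 4: [cyclopropane] = 4.2 × 0.0057417 = 0.02412 M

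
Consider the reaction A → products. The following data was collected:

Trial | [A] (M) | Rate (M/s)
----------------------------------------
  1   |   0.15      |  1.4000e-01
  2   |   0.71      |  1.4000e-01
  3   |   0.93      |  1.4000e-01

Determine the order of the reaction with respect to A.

zeroth order (0)

Step 1: Compare trials - when concentration changes, rate stays constant.
Step 2: rate₂/rate₁ = 1.4000e-01/1.4000e-01 = 1
Step 3: [A]₂/[A]₁ = 0.71/0.15 = 4.733
Step 4: Since rate ratio ≈ (conc ratio)^0, the reaction is zeroth order.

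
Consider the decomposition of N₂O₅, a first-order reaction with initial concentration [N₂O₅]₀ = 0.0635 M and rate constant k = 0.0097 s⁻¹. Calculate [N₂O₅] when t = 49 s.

0.03948 M

Step 1: For a first-order reaction: [N₂O₅] = [N₂O₅]₀ × e^(-kt)
Step 2: [N₂O₅] = 0.0635 × e^(-0.0097 × 49)
Step 3: [N₂O₅] = 0.0635 × e^(-0.4753)
Step 4: [N₂O₅] = 0.0635 × 0.621699 = 0.03948 M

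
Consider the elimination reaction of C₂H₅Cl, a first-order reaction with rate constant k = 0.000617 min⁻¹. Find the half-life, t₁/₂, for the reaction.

1123 min

Step 1: For a first-order reaction, t₁/₂ = ln(2)/k
Step 2: t₁/₂ = ln(2)/0.000617
Step 3: t₁/₂ = 0.6931/0.000617 = 1123 min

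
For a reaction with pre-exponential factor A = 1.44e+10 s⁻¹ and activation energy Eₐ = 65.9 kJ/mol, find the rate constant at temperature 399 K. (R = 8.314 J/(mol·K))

3.39e+01 s⁻¹

Step 1: Use the Arrhenius equation: k = A × exp(-Eₐ/RT)
Step 2: Convert Eₐ to J/mol: 65.9 kJ/mol = 65900 J/mol
Step 3: Calculate the exponent: -Eₐ/(RT) = -65900/(8.314 × 399) = -19.86564
Step 4: k = 1.44e+10 × exp(-19.86564)
Step 5: k = 1.44e+10 × 2.35756e-09 = 3.3949e+01 s⁻¹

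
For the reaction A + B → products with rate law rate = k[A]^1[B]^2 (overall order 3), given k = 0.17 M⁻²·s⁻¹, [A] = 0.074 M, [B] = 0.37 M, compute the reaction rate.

0.001722 M/s

Step 1: The rate law is rate = k[A]^1[B]^2, overall order = 1+2 = 3
Step 2: Substitute values: rate = 0.17 × (0.074)^1 × (0.37)^2
Step 3: rate = 0.17 × 0.074 × 0.1369 = 0.0017222 M/s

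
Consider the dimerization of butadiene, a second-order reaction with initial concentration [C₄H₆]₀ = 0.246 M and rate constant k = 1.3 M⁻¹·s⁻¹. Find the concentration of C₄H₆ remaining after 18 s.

0.03641 M

Step 1: For a second-order reaction: 1/[C₄H₆] = 1/[C₄H₆]₀ + kt
Step 2: 1/[C₄H₆] = 1/0.246 + 1.3 × 18
Step 3: 1/[C₄H₆] = 4.065 + 23.4 = 27.47
Step 4: [C₄H₆] = 1/27.47 = 0.03641 M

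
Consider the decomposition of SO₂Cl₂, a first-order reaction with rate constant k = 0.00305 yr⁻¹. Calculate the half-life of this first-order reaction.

227.3 yr

Step 1: For a first-order reaction, t₁/₂ = ln(2)/k
Step 2: t₁/₂ = ln(2)/0.00305
Step 3: t₁/₂ = 0.6931/0.00305 = 227.3 yr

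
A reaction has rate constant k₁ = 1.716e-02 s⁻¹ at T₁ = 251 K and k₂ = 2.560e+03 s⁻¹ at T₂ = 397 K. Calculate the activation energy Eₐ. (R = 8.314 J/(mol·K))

67.6 kJ/mol

Step 1: Use the two-temperature Arrhenius form: ln(k₂/k₁) = -Eₐ/R × (1/T₂ - 1/T₁)
Step 2: ln(k₂/k₁) = ln(2.560e+03/1.716e-02) = ln(149184) = 11.9129
Step 3: 1/T₂ - 1/T₁ = 1/397 - 1/251 = -1.465172e-03 K⁻¹
Step 4: Eₐ = -R × ln(k₂/k₁) / (1/T₂ - 1/T₁) = -8.314 × 11.9129 / -1.465172e-03
Step 5: Eₐ = 6.7599e+04 J/mol = 67.6 kJ/mol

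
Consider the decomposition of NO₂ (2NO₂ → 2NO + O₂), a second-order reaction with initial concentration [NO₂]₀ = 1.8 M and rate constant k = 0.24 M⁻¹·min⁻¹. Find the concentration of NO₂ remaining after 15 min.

0.2406 M

Step 1: For a second-order reaction: 1/[NO₂] = 1/[NO₂]₀ + kt
Step 2: 1/[NO₂] = 1/1.8 + 0.24 × 15
Step 3: 1/[NO₂] = 0.5556 + 3.6 = 4.156
Step 4: [NO₂] = 1/4.156 = 0.2406 M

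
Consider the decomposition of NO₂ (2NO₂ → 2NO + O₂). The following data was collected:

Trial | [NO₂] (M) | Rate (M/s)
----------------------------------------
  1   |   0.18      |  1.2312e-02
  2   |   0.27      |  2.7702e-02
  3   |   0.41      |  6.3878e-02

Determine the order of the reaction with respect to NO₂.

second order (2)

Step 1: Compare trials to find order n where rate₂/rate₁ = ([NO₂]₂/[NO₂]₁)^n
Step 2: rate₂/rate₁ = 2.7702e-02/1.2312e-02 = 2.25
Step 3: [NO₂]₂/[NO₂]₁ = 0.27/0.18 = 1.5
Step 4: n = ln(2.25)/ln(1.5) = 2.00 ≈ 2
Step 5: The reaction is second order in NO₂.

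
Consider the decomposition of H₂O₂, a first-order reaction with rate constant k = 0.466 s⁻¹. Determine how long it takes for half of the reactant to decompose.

1.487 s

Step 1: For a first-order reaction, t₁/₂ = ln(2)/k
Step 2: t₁/₂ = ln(2)/0.466
Step 3: t₁/₂ = 0.6931/0.466 = 1.487 s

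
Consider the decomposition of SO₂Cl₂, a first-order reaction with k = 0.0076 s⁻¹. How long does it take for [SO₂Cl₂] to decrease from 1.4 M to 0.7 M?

91.2 s

Step 1: For first-order: t = ln([SO₂Cl₂]₀/[SO₂Cl₂])/k
Step 2: t = ln(1.4/0.7)/0.0076
Step 3: t = ln(2)/0.0076
Step 4: t = 0.6931/0.0076 = 91.2 s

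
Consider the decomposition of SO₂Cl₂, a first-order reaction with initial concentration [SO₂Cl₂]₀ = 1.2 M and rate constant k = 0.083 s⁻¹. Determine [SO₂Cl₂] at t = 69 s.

0.003908 M

Step 1: For a first-order reaction: [SO₂Cl₂] = [SO₂Cl₂]₀ × e^(-kt)
Step 2: [SO₂Cl₂] = 1.2 × e^(-0.083 × 69)
Step 3: [SO₂Cl₂] = 1.2 × e^(-5.727)
Step 4: [SO₂Cl₂] = 1.2 × 0.00325683 = 0.003908 M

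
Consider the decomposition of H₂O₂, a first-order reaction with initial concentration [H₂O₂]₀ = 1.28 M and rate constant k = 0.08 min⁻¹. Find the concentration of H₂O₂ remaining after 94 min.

0.0006939 M

Step 1: For a first-order reaction: [H₂O₂] = [H₂O₂]₀ × e^(-kt)
Step 2: [H₂O₂] = 1.28 × e^(-0.08 × 94)
Step 3: [H₂O₂] = 1.28 × e^(-7.52)
Step 4: [H₂O₂] = 1.28 × 0.000542133 = 0.0006939 M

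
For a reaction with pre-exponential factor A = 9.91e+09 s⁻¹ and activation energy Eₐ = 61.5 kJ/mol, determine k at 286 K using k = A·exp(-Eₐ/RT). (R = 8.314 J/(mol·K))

5.80e-02 s⁻¹

Step 1: Use the Arrhenius equation: k = A × exp(-Eₐ/RT)
Step 2: Convert Eₐ to J/mol: 61.5 kJ/mol = 61500 J/mol
Step 3: Calculate the exponent: -Eₐ/(RT) = -61500/(8.314 × 286) = -25.86420
Step 4: k = 9.91e+09 × exp(-25.86420)
Step 5: k = 9.91e+09 × 5.85222e-12 = 5.7996e-02 s⁻¹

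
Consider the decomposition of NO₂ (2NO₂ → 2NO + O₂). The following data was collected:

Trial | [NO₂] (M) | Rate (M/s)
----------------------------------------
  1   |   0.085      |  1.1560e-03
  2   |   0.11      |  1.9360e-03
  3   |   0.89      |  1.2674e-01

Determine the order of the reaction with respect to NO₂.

second order (2)

Step 1: Compare trials to find order n where rate₂/rate₁ = ([NO₂]₂/[NO₂]₁)^n
Step 2: rate₂/rate₁ = 1.9360e-03/1.1560e-03 = 1.675
Step 3: [NO₂]₂/[NO₂]₁ = 0.11/0.085 = 1.294
Step 4: n = ln(1.675)/ln(1.294) = 2.00 ≈ 2
Step 5: The reaction is second order in NO₂.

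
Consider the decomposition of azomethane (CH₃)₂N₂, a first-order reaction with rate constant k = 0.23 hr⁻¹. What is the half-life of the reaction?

3.014 hr

Step 1: For a first-order reaction, t₁/₂ = ln(2)/k
Step 2: t₁/₂ = ln(2)/0.23
Step 3: t₁/₂ = 0.6931/0.23 = 3.014 hr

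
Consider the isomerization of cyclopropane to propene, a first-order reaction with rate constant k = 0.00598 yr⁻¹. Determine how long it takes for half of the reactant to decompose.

115.9 yr

Step 1: For a first-order reaction, t₁/₂ = ln(2)/k
Step 2: t₁/₂ = ln(2)/0.00598
Step 3: t₁/₂ = 0.6931/0.00598 = 115.9 yr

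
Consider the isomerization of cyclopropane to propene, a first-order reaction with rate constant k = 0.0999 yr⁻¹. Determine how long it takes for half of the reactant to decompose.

6.938 yr

Step 1: For a first-order reaction, t₁/₂ = ln(2)/k
Step 2: t₁/₂ = ln(2)/0.0999
Step 3: t₁/₂ = 0.6931/0.0999 = 6.938 yr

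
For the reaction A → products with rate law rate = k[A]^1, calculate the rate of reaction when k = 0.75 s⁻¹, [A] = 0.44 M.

0.33 M/s

Step 1: Identify the rate law: rate = k[A]^1
Step 2: Substitute values: rate = 0.75 × (0.44)^1
Step 3: Calculate: rate = 0.75 × 0.44 = 0.33 M/s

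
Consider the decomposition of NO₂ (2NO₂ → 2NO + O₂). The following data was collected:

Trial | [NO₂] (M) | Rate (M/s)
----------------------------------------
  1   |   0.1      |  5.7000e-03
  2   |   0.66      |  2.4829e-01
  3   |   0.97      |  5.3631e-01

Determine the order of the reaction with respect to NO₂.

second order (2)

Step 1: Compare trials to find order n where rate₂/rate₁ = ([NO₂]₂/[NO₂]₁)^n
Step 2: rate₂/rate₁ = 2.4829e-01/5.7000e-03 = 43.56
Step 3: [NO₂]₂/[NO₂]₁ = 0.66/0.1 = 6.6
Step 4: n = ln(43.56)/ln(6.6) = 2.00 ≈ 2
Step 5: The reaction is second order in NO₂.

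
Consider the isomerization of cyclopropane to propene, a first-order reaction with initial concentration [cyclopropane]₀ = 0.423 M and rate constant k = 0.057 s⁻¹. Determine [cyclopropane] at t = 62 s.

0.01235 M

Step 1: For a first-order reaction: [cyclopropane] = [cyclopropane]₀ × e^(-kt)
Step 2: [cyclopropane] = 0.423 × e^(-0.057 × 62)
Step 3: [cyclopropane] = 0.423 × e^(-3.534)
Step 4: [cyclopropane] = 0.423 × 0.0291879 = 0.01235 M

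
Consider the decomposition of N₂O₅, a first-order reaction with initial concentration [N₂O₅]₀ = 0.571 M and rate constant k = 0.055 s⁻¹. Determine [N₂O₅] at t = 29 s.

0.1159 M

Step 1: For a first-order reaction: [N₂O₅] = [N₂O₅]₀ × e^(-kt)
Step 2: [N₂O₅] = 0.571 × e^(-0.055 × 29)
Step 3: [N₂O₅] = 0.571 × e^(-1.595)
Step 4: [N₂O₅] = 0.571 × 0.202909 = 0.1159 M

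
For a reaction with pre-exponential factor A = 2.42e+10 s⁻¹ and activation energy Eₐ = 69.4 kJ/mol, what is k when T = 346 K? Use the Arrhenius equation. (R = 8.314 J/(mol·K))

8.06e-01 s⁻¹

Step 1: Use the Arrhenius equation: k = A × exp(-Eₐ/RT)
Step 2: Convert Eₐ to J/mol: 69.4 kJ/mol = 69400 J/mol
Step 3: Calculate the exponent: -Eₐ/(RT) = -69400/(8.314 × 346) = -24.12533
Step 4: k = 2.42e+10 × exp(-24.12533)
Step 5: k = 2.42e+10 × 3.33045e-11 = 8.0597e-01 s⁻¹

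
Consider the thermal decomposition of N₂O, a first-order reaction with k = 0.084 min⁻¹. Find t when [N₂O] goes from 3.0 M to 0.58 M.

19.56 min

Step 1: For first-order: t = ln([N₂O]₀/[N₂O])/k
Step 2: t = ln(3.0/0.58)/0.084
Step 3: t = ln(5.172)/0.084
Step 4: t = 1.643/0.084 = 19.56 min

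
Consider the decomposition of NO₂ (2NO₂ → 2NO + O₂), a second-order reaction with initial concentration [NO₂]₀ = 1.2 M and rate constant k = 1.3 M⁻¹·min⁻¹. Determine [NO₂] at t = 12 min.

0.06085 M

Step 1: For a second-order reaction: 1/[NO₂] = 1/[NO₂]₀ + kt
Step 2: 1/[NO₂] = 1/1.2 + 1.3 × 12
Step 3: 1/[NO₂] = 0.8333 + 15.6 = 16.43
Step 4: [NO₂] = 1/16.43 = 0.06085 M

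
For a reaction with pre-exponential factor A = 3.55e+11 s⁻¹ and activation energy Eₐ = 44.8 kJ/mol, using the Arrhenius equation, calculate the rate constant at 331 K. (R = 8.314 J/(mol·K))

3.02e+04 s⁻¹

Step 1: Use the Arrhenius equation: k = A × exp(-Eₐ/RT)
Step 2: Convert Eₐ to J/mol: 44.8 kJ/mol = 44800 J/mol
Step 3: Calculate the exponent: -Eₐ/(RT) = -44800/(8.314 × 331) = -16.27946
Step 4: k = 3.55e+11 × exp(-16.27946)
Step 5: k = 3.55e+11 × 8.50982e-08 = 3.0210e+04 s⁻¹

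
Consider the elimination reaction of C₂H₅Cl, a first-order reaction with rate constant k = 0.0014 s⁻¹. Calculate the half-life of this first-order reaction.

495.1 s

Step 1: For a first-order reaction, t₁/₂ = ln(2)/k
Step 2: t₁/₂ = ln(2)/0.0014
Step 3: t₁/₂ = 0.6931/0.0014 = 495.1 s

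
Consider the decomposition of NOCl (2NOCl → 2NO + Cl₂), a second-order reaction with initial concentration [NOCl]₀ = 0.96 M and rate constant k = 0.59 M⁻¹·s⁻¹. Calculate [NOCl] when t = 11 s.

0.1328 M

Step 1: For a second-order reaction: 1/[NOCl] = 1/[NOCl]₀ + kt
Step 2: 1/[NOCl] = 1/0.96 + 0.59 × 11
Step 3: 1/[NOCl] = 1.042 + 6.49 = 7.532
Step 4: [NOCl] = 1/7.532 = 0.1328 M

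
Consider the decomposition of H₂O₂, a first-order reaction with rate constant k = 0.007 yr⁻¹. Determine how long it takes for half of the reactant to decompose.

99.02 yr

Step 1: For a first-order reaction, t₁/₂ = ln(2)/k
Step 2: t₁/₂ = ln(2)/0.007
Step 3: t₁/₂ = 0.6931/0.007 = 99.02 yr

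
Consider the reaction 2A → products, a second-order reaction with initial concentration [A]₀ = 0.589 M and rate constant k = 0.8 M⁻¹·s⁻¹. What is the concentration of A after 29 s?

0.04016 M

Step 1: For a second-order reaction: 1/[A] = 1/[A]₀ + kt
Step 2: 1/[A] = 1/0.589 + 0.8 × 29
Step 3: 1/[A] = 1.698 + 23.2 = 24.9
Step 4: [A] = 1/24.9 = 0.04016 M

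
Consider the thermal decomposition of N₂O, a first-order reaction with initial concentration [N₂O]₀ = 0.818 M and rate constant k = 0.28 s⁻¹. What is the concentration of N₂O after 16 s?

0.009271 M

Step 1: For a first-order reaction: [N₂O] = [N₂O]₀ × e^(-kt)
Step 2: [N₂O] = 0.818 × e^(-0.28 × 16)
Step 3: [N₂O] = 0.818 × e^(-4.48)
Step 4: [N₂O] = 0.818 × 0.0113334 = 0.009271 M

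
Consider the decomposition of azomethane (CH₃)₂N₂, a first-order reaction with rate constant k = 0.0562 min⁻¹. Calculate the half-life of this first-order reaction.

12.33 min

Step 1: For a first-order reaction, t₁/₂ = ln(2)/k
Step 2: t₁/₂ = ln(2)/0.0562
Step 3: t₁/₂ = 0.6931/0.0562 = 12.33 min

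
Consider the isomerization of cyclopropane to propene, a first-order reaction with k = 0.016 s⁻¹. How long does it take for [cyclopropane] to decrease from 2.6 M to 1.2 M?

48.32 s

Step 1: For first-order: t = ln([cyclopropane]₀/[cyclopropane])/k
Step 2: t = ln(2.6/1.2)/0.016
Step 3: t = ln(2.167)/0.016
Step 4: t = 0.7732/0.016 = 48.32 s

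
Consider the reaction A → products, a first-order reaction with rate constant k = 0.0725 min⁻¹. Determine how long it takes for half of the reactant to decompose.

9.561 min

Step 1: For a first-order reaction, t₁/₂ = ln(2)/k
Step 2: t₁/₂ = ln(2)/0.0725
Step 3: t₁/₂ = 0.6931/0.0725 = 9.561 min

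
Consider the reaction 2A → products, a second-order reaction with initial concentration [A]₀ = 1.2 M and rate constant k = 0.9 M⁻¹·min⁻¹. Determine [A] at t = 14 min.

0.07444 M

Step 1: For a second-order reaction: 1/[A] = 1/[A]₀ + kt
Step 2: 1/[A] = 1/1.2 + 0.9 × 14
Step 3: 1/[A] = 0.8333 + 12.6 = 13.43
Step 4: [A] = 1/13.43 = 0.07444 M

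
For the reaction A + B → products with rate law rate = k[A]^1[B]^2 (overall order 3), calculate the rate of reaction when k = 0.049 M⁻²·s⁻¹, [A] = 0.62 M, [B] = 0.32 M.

0.003111 M/s

Step 1: The rate law is rate = k[A]^1[B]^2, overall order = 1+2 = 3
Step 2: Substitute values: rate = 0.049 × (0.62)^1 × (0.32)^2
Step 3: rate = 0.049 × 0.62 × 0.1024 = 0.00311091 M/s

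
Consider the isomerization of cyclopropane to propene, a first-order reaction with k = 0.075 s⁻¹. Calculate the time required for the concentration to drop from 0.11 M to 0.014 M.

27.49 s

Step 1: For first-order: t = ln([cyclopropane]₀/[cyclopropane])/k
Step 2: t = ln(0.11/0.014)/0.075
Step 3: t = ln(7.857)/0.075
Step 4: t = 2.061/0.075 = 27.49 s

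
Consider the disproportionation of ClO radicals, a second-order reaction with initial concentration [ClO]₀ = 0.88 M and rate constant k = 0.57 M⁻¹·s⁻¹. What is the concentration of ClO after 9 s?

0.1596 M

Step 1: For a second-order reaction: 1/[ClO] = 1/[ClO]₀ + kt
Step 2: 1/[ClO] = 1/0.88 + 0.57 × 9
Step 3: 1/[ClO] = 1.136 + 5.13 = 6.266
Step 4: [ClO] = 1/6.266 = 0.1596 M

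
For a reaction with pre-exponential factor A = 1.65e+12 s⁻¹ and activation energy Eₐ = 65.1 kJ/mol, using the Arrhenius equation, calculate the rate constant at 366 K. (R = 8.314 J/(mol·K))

8.44e+02 s⁻¹

Step 1: Use the Arrhenius equation: k = A × exp(-Eₐ/RT)
Step 2: Convert Eₐ to J/mol: 65.1 kJ/mol = 65100 J/mol
Step 3: Calculate the exponent: -Eₐ/(RT) = -65100/(8.314 × 366) = -21.39390
Step 4: k = 1.65e+12 × exp(-21.39390)
Step 5: k = 1.65e+12 × 5.11384e-10 = 8.4378e+02 s⁻¹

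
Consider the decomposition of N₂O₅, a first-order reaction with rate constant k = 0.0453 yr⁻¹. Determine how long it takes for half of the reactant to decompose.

15.3 yr

Step 1: For a first-order reaction, t₁/₂ = ln(2)/k
Step 2: t₁/₂ = ln(2)/0.0453
Step 3: t₁/₂ = 0.6931/0.0453 = 15.3 yr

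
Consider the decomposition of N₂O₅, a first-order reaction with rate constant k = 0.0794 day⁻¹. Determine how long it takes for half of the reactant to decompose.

8.73 day

Step 1: For a first-order reaction, t₁/₂ = ln(2)/k
Step 2: t₁/₂ = ln(2)/0.0794
Step 3: t₁/₂ = 0.6931/0.0794 = 8.73 day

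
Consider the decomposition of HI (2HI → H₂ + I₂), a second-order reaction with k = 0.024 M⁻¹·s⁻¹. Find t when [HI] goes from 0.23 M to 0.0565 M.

556.3 s

Step 1: For second-order: t = (1/[HI] - 1/[HI]₀)/k
Step 2: t = (1/0.0565 - 1/0.23)/0.024
Step 3: t = (17.7 - 4.348)/0.024
Step 4: t = 13.35/0.024 = 556.3 s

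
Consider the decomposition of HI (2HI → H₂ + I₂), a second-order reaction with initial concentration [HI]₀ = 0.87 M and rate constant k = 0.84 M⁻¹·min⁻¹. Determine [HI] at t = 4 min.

0.2218 M

Step 1: For a second-order reaction: 1/[HI] = 1/[HI]₀ + kt
Step 2: 1/[HI] = 1/0.87 + 0.84 × 4
Step 3: 1/[HI] = 1.149 + 3.36 = 4.509
Step 4: [HI] = 1/4.509 = 0.2218 M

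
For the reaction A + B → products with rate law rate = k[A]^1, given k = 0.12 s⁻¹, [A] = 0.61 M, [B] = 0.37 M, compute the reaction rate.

0.0732 M/s

Step 1: The rate law is rate = k[A]^1
Step 2: Note that the rate does not depend on [B] (zero order in B).
Step 3: rate = 0.12 × (0.61)^1 = 0.0732 M/s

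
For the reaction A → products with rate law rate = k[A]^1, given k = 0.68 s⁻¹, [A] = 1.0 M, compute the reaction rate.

0.68 M/s

Step 1: Identify the rate law: rate = k[A]^1
Step 2: Substitute values: rate = 0.68 × (1.0)^1
Step 3: Calculate: rate = 0.68 × 1 = 0.68 M/s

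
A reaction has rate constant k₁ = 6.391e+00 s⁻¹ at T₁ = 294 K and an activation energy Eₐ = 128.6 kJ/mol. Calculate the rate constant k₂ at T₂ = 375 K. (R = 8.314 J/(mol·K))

5.508e+05 s⁻¹

Step 1: Use the two-temperature Arrhenius form: ln(k₂/k₁) = -Eₐ/R × (1/T₂ - 1/T₁)
Step 2: Convert Eₐ to J/mol: 128.6 kJ/mol = 128600 J/mol
Step 3: 1/T₂ - 1/T₁ = 1/375 - 1/294 = -7.346939e-04 K⁻¹
Step 4: ln(k₂/k₁) = -128600/8.314 × -7.346939e-04 = 11.36416
Step 5: k₂ = k₁ × exp(11.36416) = 6.391e+00 × 8.61771e+04 = 5.508e+05 s⁻¹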